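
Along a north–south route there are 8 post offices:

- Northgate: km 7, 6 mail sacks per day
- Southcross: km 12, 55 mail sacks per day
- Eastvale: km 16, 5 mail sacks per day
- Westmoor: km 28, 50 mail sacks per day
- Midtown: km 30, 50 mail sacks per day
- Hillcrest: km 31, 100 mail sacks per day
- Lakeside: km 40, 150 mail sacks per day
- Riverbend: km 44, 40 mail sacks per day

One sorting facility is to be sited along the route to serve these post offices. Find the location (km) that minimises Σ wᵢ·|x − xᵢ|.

x = 31

For a sum of weighted absolute distances on a line, the optimum is the weighted median (not the mean). Total weight W = 456; half-weight = 228.
Sort by position and accumulate weight:
  km 7 (Northgate, w=6) → cum 6
  km 12 (Southcross, w=55) → cum 61
  km 16 (Eastvale, w=5) → cum 66
  km 28 (Westmoor, w=50) → cum 116
  km 30 (Midtown, w=50) → cum 166
  km 31 (Hillcrest, w=100) → cum 266  ≥ 228 → median here
  km 40 (Lakeside, w=150) → cum 416
  km 44 (Riverbend, w=40) → cum 456
Optimal location: km 31.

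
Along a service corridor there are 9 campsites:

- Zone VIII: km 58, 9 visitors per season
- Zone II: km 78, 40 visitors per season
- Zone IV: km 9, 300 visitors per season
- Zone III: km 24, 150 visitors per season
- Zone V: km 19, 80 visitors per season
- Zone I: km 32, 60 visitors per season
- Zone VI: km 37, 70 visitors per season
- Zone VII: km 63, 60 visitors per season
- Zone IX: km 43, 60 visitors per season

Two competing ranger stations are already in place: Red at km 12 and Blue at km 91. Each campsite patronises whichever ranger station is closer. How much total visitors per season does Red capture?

720

The indifferent point is the midpoint (12+91)/2 = 51.5; campsites left of it (closer to Red at 12) go to Red, those right go to Blue.
  Zone IV at 9 (w=300) → Red
  Zone V at 19 (w=80) → Red
  Zone III at 24 (w=150) → Red
  Zone I at 32 (w=60) → Red
  Zone VI at 37 (w=70) → Red
  Zone IX at 43 (w=60) → Red
  Zone VIII at 58 (w=9) → Blue
  Zone VII at 63 (w=60) → Blue
  Zone II at 78 (w=40) → Blue
Red captures 720; Blue captures 109.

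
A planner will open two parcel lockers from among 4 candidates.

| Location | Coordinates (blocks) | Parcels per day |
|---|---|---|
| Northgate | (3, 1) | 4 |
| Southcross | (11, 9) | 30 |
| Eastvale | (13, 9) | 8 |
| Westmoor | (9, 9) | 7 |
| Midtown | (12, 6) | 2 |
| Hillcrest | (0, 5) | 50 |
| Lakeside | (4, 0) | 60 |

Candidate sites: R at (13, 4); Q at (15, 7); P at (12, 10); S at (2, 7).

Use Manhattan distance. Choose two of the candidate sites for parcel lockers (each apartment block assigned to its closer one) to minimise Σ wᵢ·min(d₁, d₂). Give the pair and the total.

{P, S}, total 880

Evaluate every pair (each demand assigned to the nearer of the two):
  {P, S}: total = 880
  {Q, S}: total = 1044
  {R, S}: total = 1087
  {R, P}: total = 1642
  {R, Q}: total = 1806
  {Q, P}: total = 2114
Best pair: {P, S} with total 880.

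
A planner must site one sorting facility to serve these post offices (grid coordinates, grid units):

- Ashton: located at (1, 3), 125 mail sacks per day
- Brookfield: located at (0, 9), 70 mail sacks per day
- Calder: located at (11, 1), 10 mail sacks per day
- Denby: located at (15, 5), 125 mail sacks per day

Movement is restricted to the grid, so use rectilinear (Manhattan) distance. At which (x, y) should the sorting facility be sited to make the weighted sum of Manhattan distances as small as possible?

Manhattan distance separates: Σwᵢ(|x−xᵢ|+|y−yᵢ|) = Σwᵢ|x−xᵢ| + Σwᵢ|y−yᵢ|, so x and y are optimised independently as 1-D weighted medians.
Total weight W = 330; half = 165.
x-coordinate, sorted with cumulative weight:
  x=0 (Brookfield, w=70) cum 70
  x=1 (Ashton, w=125) cum 195  ← median
  x=11 (Calder, w=10) cum 205
  x=15 (Denby, w=125) cum 330
⇒ x* = 1
y-coordinate, sorted with cumulative weight:
  y=1 (Calder, w=10) cum 10
  y=3 (Ashton, w=125) cum 135
  y=5 (Denby, w=125) cum 260  ← median
  y=9 (Brookfield, w=70) cum 330
⇒ y* = 5

(1, 5)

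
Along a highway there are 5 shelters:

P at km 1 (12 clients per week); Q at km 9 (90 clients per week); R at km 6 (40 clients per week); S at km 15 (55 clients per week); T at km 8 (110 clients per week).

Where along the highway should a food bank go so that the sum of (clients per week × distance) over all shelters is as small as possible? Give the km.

x = 8

For a sum of weighted absolute distances on a line, the optimum is the weighted median (not the mean). Total weight W = 307; half-weight = 153.5.
Sort by position and accumulate weight:
  km 1 (P, w=12) → cum 12
  km 6 (R, w=40) → cum 52
  km 8 (T, w=110) → cum 162  ≥ 153.5 → median here
  km 9 (Q, w=90) → cum 252
  km 15 (S, w=55) → cum 307
Optimal location: km 8.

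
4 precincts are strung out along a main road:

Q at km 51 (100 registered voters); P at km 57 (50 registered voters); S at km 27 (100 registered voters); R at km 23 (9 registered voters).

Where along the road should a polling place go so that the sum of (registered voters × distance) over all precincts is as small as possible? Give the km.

x = 51

For a sum of weighted absolute distances on a line, the optimum is the weighted median (not the mean). Total weight W = 259; half-weight = 129.5.
Sort by position and accumulate weight:
  km 23 (R, w=9) → cum 9
  km 27 (S, w=100) → cum 109
  km 51 (Q, w=100) → cum 209  ≥ 129.5 → median here
  km 57 (P, w=50) → cum 259
Optimal location: km 51.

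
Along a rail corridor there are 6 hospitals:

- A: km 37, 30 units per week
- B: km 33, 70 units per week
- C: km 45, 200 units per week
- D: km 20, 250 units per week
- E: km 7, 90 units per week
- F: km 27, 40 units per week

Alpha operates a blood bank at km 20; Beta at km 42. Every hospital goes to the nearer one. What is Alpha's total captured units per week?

380

The indifferent point is the midpoint (20+42)/2 = 31; hospitals left of it (closer to Alpha at 20) go to Alpha, those right go to Beta.
  E at 7 (w=90) → Alpha
  D at 20 (w=250) → Alpha
  F at 27 (w=40) → Alpha
  B at 33 (w=70) → Beta
  A at 37 (w=30) → Beta
  C at 45 (w=200) → Beta
Alpha captures 380; Beta captures 300.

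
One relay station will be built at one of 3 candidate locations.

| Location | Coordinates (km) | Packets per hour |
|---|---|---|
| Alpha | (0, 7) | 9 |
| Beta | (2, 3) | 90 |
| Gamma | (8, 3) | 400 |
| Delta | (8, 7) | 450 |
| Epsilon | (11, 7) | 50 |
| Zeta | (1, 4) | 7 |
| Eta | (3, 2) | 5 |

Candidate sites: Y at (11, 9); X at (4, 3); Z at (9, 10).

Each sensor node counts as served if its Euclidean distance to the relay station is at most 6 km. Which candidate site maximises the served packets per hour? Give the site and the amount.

X, covering 961

Coverage radius r = 6 km; a point is covered iff (Δx)²+(Δy)² ≤ 6² = 36.
  Y (11, 9): covers {Delta, Epsilon} → 500
  X (4, 3): covers {Alpha, Beta, Gamma, Delta, Zeta, Eta} → 961
  Z (9, 10): covers {Delta, Epsilon} → 500
Maximum coverage at X: 961 packets per hour.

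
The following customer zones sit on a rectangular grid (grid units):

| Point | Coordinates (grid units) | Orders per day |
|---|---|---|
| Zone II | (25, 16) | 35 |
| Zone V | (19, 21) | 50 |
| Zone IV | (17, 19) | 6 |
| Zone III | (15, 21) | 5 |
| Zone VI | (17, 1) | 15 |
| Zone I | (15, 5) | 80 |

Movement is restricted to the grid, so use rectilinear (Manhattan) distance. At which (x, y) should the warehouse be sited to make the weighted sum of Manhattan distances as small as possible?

Manhattan distance separates: Σwᵢ(|x−xᵢ|+|y−yᵢ|) = Σwᵢ|x−xᵢ| + Σwᵢ|y−yᵢ|, so x and y are optimised independently as 1-D weighted medians.
Total weight W = 191; half = 95.5.
x-coordinate, sorted with cumulative weight:
  x=15 (Zone III, w=5) cum 5
  x=15 (Zone I, w=80) cum 85
  x=17 (Zone IV, w=6) cum 91
  x=17 (Zone VI, w=15) cum 106  ← median
  x=19 (Zone V, w=50) cum 156
  x=25 (Zone II, w=35) cum 191
⇒ x* = 17
y-coordinate, sorted with cumulative weight:
  y=1 (Zone VI, w=15) cum 15
  y=5 (Zone I, w=80) cum 95
  y=16 (Zone II, w=35) cum 130  ← median
  y=19 (Zone IV, w=6) cum 136
  y=21 (Zone V, w=50) cum 186
  y=21 (Zone III, w=5) cum 191
⇒ y* = 16

(17, 16)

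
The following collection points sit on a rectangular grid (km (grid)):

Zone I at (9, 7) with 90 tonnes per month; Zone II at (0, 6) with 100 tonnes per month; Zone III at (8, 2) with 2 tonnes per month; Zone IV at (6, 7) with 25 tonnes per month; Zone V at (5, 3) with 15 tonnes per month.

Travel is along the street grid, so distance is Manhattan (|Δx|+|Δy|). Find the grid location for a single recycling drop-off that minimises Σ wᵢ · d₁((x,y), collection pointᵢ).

Manhattan distance separates: Σwᵢ(|x−xᵢ|+|y−yᵢ|) = Σwᵢ|x−xᵢ| + Σwᵢ|y−yᵢ|, so x and y are optimised independently as 1-D weighted medians.
Total weight W = 232; half = 116.
x-coordinate, sorted with cumulative weight:
  x=0 (Zone II, w=100) cum 100
  x=5 (Zone V, w=15) cum 115
  x=6 (Zone IV, w=25) cum 140  ← median
  x=8 (Zone III, w=2) cum 142
  x=9 (Zone I, w=90) cum 232
⇒ x* = 6
y-coordinate, sorted with cumulative weight:
  y=2 (Zone III, w=2) cum 2
  y=3 (Zone V, w=15) cum 17
  y=6 (Zone II, w=100) cum 117  ← median
  y=7 (Zone I, w=90) cum 207
  y=7 (Zone IV, w=25) cum 232
⇒ y* = 6

(6, 6)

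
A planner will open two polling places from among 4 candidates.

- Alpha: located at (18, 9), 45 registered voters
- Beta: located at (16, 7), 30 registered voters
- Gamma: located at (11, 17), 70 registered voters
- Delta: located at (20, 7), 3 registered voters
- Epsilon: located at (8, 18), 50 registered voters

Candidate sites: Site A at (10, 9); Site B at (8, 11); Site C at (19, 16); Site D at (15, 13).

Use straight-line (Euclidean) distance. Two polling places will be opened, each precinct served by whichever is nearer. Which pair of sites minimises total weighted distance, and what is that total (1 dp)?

Evaluate every pair (each demand assigned to the nearer of the two):
  {Site B, Site D}: total = 1176.9
  {Site A, Site D}: total = 1257.0
  {Site C, Site D}: total = 1257.0
  {Site A, Site B}: total = 1399.9
  {Site B, Site C}: total = 1433.3
  {Site A, Site C}: total = 1560.4
Best pair: {Site B, Site D} with total 1176.9.

{Site B, Site D}, total 1176.9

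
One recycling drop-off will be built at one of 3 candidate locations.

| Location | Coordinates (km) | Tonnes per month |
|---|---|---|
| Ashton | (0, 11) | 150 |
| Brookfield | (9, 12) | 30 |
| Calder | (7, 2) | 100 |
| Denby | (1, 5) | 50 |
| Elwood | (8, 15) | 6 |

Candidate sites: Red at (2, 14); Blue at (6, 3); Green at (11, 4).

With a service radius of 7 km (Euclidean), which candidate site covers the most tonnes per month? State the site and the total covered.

Coverage radius r = 7 km; a point is covered iff (Δx)²+(Δy)² ≤ 7² = 49.
  Red (2, 14): covers {Ashton, Elwood} → 156
  Blue (6, 3): covers {Calder, Denby} → 150
  Green (11, 4): covers {Calder} → 100
Maximum coverage at Red: 156 tonnes per month.

Red, covering 156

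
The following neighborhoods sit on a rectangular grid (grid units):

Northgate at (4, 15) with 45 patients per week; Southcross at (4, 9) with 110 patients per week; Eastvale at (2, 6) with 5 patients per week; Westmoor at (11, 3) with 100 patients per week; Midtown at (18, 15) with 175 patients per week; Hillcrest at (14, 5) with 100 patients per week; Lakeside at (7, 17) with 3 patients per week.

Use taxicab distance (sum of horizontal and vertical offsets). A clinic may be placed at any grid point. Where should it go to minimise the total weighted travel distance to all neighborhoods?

(14, 9)

Manhattan distance separates: Σwᵢ(|x−xᵢ|+|y−yᵢ|) = Σwᵢ|x−xᵢ| + Σwᵢ|y−yᵢ|, so x and y are optimised independently as 1-D weighted medians.
Total weight W = 538; half = 269.
x-coordinate, sorted with cumulative weight:
  x=2 (Eastvale, w=5) cum 5
  x=4 (Northgate, w=45) cum 50
  x=4 (Southcross, w=110) cum 160
  x=7 (Lakeside, w=3) cum 163
  x=11 (Westmoor, w=100) cum 263
  x=14 (Hillcrest, w=100) cum 363  ← median
  x=18 (Midtown, w=175) cum 538
⇒ x* = 14
y-coordinate, sorted with cumulative weight:
  y=3 (Westmoor, w=100) cum 100
  y=5 (Hillcrest, w=100) cum 200
  y=6 (Eastvale, w=5) cum 205
  y=9 (Southcross, w=110) cum 315  ← median
  y=15 (Northgate, w=45) cum 360
  y=15 (Midtown, w=175) cum 535
  y=17 (Lakeside, w=3) cum 538
⇒ y* = 9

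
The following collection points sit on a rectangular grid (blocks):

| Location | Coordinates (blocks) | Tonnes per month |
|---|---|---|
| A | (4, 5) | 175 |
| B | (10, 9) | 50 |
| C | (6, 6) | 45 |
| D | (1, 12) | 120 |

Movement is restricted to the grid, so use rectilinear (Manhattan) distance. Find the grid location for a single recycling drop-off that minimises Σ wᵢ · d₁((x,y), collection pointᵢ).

(4, 6)

Manhattan distance separates: Σwᵢ(|x−xᵢ|+|y−yᵢ|) = Σwᵢ|x−xᵢ| + Σwᵢ|y−yᵢ|, so x and y are optimised independently as 1-D weighted medians.
Total weight W = 390; half = 195.
x-coordinate, sorted with cumulative weight:
  x=1 (D, w=120) cum 120
  x=4 (A, w=175) cum 295  ← median
  x=6 (C, w=45) cum 340
  x=10 (B, w=50) cum 390
⇒ x* = 4
y-coordinate, sorted with cumulative weight:
  y=5 (A, w=175) cum 175
  y=6 (C, w=45) cum 220  ← median
  y=9 (B, w=50) cum 270
  y=12 (D, w=120) cum 390
⇒ y* = 6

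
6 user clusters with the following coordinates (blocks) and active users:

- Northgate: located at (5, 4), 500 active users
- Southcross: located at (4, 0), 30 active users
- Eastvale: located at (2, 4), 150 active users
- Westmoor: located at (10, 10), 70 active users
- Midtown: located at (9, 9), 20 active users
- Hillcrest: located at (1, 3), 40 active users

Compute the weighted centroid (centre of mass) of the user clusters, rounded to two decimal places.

The minimiser of Σwᵢ‖p−pᵢ‖² is the weighted centroid p* = (Σwᵢpᵢ)/(Σwᵢ).
Σwᵢ = 810.
Σwᵢxᵢ = 500·5 + 30·4 + 150·2 + 70·10 + 20·9 + 40·1 = 3840.
Σwᵢyᵢ = 500·4 + 30·0 + 150·4 + 70·10 + 20·9 + 40·3 = 3600.
x* = 3840/810 = 4.74, y* = 3600/810 = 4.44.

(4.74, 4.44)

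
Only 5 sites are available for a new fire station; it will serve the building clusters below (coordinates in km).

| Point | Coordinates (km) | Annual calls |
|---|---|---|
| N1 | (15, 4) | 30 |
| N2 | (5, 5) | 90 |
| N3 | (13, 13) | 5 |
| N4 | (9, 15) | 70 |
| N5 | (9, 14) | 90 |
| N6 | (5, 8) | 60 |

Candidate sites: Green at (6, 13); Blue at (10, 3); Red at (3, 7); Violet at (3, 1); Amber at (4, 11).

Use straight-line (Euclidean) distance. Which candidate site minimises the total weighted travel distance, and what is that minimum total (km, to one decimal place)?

Total weighted distance at each candidate:
  Green (6, 13): total = 1985.4
  Blue (10, 3): total = 2951.1
  Red (3, 7): total = 2347.9
  Violet (3, 1): total = 3643.3
  Amber (4, 11): total = 2147.4
Minimum is at Green with total 1985.4 km.

Green, total 1985.4 km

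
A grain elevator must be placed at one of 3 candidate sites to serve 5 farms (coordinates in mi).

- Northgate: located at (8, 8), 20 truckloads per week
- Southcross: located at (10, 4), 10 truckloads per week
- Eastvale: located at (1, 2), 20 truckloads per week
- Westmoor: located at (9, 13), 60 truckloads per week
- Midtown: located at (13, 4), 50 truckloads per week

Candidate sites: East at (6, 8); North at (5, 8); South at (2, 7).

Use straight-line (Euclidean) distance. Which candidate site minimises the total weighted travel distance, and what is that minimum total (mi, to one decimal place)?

Total weighted distance at each candidate:
  East (6, 8): total = 1005.7
  North (5, 8): total = 1099.7
  South (2, 7): total = 1432.3
Minimum is at East with total 1005.7 mi.

East, total 1005.7 mi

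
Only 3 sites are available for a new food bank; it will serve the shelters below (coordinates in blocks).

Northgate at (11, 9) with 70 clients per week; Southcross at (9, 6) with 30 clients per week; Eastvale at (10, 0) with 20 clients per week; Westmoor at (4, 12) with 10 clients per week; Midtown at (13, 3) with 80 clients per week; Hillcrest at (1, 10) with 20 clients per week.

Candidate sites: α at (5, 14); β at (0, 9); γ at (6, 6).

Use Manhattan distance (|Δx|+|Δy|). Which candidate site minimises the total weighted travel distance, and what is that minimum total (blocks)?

γ, total 1910 blocks

Total weighted distance at each candidate:
  α (5, 14): total = 3220
  β (0, 9): total = 3140
  γ (6, 6): total = 1910
Minimum is at γ with total 1910 blocks.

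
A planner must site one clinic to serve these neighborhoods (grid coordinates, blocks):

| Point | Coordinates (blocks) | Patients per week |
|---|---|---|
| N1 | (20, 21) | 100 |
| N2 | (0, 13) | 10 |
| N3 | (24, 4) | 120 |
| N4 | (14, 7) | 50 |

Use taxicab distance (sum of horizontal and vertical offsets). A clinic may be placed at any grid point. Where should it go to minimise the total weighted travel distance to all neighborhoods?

(20, 7)

Manhattan distance separates: Σwᵢ(|x−xᵢ|+|y−yᵢ|) = Σwᵢ|x−xᵢ| + Σwᵢ|y−yᵢ|, so x and y are optimised independently as 1-D weighted medians.
Total weight W = 280; half = 140.
x-coordinate, sorted with cumulative weight:
  x=0 (N2, w=10) cum 10
  x=14 (N4, w=50) cum 60
  x=20 (N1, w=100) cum 160  ← median
  x=24 (N3, w=120) cum 280
⇒ x* = 20
y-coordinate, sorted with cumulative weight:
  y=4 (N3, w=120) cum 120
  y=7 (N4, w=50) cum 170  ← median
  y=13 (N2, w=10) cum 180
  y=21 (N1, w=100) cum 280
⇒ y* = 7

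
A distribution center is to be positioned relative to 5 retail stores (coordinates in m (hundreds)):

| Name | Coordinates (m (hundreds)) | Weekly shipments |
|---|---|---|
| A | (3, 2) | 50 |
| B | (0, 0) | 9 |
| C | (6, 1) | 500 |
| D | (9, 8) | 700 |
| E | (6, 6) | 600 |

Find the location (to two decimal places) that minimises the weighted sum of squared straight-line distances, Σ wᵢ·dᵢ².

The minimiser of Σwᵢ‖p−pᵢ‖² is the weighted centroid p* = (Σwᵢpᵢ)/(Σwᵢ).
Σwᵢ = 1859.
Σwᵢxᵢ = 50·3 + 9·0 + 500·6 + 700·9 + 600·6 = 13050.
Σwᵢyᵢ = 50·2 + 9·0 + 500·1 + 700·8 + 600·6 = 9800.
x* = 13050/1859 = 7.02, y* = 9800/1859 = 5.27.

(7.02, 5.27)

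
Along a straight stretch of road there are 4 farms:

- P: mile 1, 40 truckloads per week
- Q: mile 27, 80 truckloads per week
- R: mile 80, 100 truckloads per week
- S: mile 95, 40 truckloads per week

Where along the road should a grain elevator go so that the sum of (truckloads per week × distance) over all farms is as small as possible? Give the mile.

For a sum of weighted absolute distances on a line, the optimum is the weighted median (not the mean). Total weight W = 260; half-weight = 130.
Sort by position and accumulate weight:
  mile 1 (P, w=40) → cum 40
  mile 27 (Q, w=80) → cum 120
  mile 80 (R, w=100) → cum 220  ≥ 130 → median here
  mile 95 (S, w=40) → cum 260
Optimal location: mile 80.

x = 80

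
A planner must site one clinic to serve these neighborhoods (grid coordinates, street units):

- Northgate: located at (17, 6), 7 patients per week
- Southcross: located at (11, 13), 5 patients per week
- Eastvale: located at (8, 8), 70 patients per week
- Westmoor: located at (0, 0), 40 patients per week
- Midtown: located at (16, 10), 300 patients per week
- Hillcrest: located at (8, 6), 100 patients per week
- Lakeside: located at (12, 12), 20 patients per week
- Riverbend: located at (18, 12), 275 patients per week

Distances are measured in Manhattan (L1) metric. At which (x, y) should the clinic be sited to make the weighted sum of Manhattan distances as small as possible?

Manhattan distance separates: Σwᵢ(|x−xᵢ|+|y−yᵢ|) = Σwᵢ|x−xᵢ| + Σwᵢ|y−yᵢ|, so x and y are optimised independently as 1-D weighted medians.
Total weight W = 817; half = 408.5.
x-coordinate, sorted with cumulative weight:
  x=0 (Westmoor, w=40) cum 40
  x=8 (Eastvale, w=70) cum 110
  x=8 (Hillcrest, w=100) cum 210
  x=11 (Southcross, w=5) cum 215
  x=12 (Lakeside, w=20) cum 235
  x=16 (Midtown, w=300) cum 535  ← median
  x=17 (Northgate, w=7) cum 542
  x=18 (Riverbend, w=275) cum 817
⇒ x* = 16
y-coordinate, sorted with cumulative weight:
  y=0 (Westmoor, w=40) cum 40
  y=6 (Northgate, w=7) cum 47
  y=6 (Hillcrest, w=100) cum 147
  y=8 (Eastvale, w=70) cum 217
  y=10 (Midtown, w=300) cum 517  ← median
  y=12 (Lakeside, w=20) cum 537
  y=12 (Riverbend, w=275) cum 812
  y=13 (Southcross, w=5) cum 817
⇒ y* = 10

(16, 10)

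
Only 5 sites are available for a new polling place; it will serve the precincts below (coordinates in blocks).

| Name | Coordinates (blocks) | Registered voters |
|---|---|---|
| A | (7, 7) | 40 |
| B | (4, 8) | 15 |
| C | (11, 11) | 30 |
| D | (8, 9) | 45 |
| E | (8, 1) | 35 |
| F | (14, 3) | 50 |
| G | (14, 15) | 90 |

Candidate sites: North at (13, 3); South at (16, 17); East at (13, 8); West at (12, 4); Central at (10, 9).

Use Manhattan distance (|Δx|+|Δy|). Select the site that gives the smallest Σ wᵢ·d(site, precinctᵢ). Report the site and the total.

Total weighted distance at each candidate:
  North (13, 3): total = 2870
  South (16, 17): total = 4125
  East (13, 8): total = 2275
  West (12, 4): total = 2710
  Central (10, 9): total = 2235
Minimum is at Central with total 2235 blocks.

Central, total 2235 blocks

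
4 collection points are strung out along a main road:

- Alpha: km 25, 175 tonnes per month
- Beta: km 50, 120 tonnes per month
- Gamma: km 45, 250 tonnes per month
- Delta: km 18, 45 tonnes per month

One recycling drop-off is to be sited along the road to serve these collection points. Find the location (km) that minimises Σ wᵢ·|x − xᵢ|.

For a sum of weighted absolute distances on a line, the optimum is the weighted median (not the mean). Total weight W = 590; half-weight = 295.
Sort by position and accumulate weight:
  km 18 (Delta, w=45) → cum 45
  km 25 (Alpha, w=175) → cum 220
  km 45 (Gamma, w=250) → cum 470  ≥ 295 → median here
  km 50 (Beta, w=120) → cum 590
Optimal location: km 45.

x = 45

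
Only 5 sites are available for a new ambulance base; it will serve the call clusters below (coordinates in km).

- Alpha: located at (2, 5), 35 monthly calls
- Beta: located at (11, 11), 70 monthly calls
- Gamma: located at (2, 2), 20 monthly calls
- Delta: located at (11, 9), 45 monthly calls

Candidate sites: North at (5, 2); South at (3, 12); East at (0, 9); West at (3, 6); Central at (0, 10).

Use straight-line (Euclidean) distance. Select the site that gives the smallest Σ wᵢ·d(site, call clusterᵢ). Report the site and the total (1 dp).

West, total 1176.8 km

Total weighted distance at each candidate:
  North (5, 2): total = 1380.5
  South (3, 12): total = 1397.3
  East (0, 9): total = 1579.8
  West (3, 6): total = 1176.8
  Central (0, 10): total = 1623.6
Minimum is at West with total 1176.8 km.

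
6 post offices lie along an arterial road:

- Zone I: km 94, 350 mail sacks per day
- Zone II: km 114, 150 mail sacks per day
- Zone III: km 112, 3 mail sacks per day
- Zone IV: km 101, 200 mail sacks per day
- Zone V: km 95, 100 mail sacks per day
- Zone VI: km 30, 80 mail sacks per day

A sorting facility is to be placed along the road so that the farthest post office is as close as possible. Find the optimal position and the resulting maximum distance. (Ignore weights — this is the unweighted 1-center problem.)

location 72, max distance 42

The 1-center on a line is the midpoint of the two extreme points: leftmost at 30, rightmost at 114.
Optimal location = (30 + 114)/2 = 72; maximum distance = (114 − 30)/2 = 42.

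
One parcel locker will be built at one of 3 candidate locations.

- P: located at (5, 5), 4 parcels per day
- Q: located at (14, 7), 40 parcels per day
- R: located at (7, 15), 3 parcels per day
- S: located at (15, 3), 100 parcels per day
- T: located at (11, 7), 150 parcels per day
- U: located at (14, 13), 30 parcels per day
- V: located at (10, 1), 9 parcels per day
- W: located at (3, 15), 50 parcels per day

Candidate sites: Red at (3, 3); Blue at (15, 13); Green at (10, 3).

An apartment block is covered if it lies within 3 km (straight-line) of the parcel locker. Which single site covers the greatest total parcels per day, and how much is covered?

Coverage radius r = 3 km; a point is covered iff (Δx)²+(Δy)² ≤ 3² = 9.
  Red (3, 3): covers {P} → 4
  Blue (15, 13): covers {U} → 30
  Green (10, 3): covers {V} → 9
Maximum coverage at Blue: 30 parcels per day.

Blue, covering 30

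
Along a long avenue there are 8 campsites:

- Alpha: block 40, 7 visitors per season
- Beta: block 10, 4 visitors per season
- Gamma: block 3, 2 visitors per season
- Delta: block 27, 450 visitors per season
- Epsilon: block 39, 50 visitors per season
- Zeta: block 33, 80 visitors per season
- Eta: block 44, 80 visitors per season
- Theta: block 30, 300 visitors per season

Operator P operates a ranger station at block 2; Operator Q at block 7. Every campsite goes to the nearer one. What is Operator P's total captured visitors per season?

2

The indifferent point is the midpoint (2+7)/2 = 4.5; campsites left of it (closer to Operator P at 2) go to Operator P, those right go to Operator Q.
  Gamma at 3 (w=2) → Operator P
  Beta at 10 (w=4) → Operator Q
  Delta at 27 (w=450) → Operator Q
  Theta at 30 (w=300) → Operator Q
  Zeta at 33 (w=80) → Operator Q
  Epsilon at 39 (w=50) → Operator Q
  Alpha at 40 (w=7) → Operator Q
  Eta at 44 (w=80) → Operator Q
Operator P captures 2; Operator Q captures 971.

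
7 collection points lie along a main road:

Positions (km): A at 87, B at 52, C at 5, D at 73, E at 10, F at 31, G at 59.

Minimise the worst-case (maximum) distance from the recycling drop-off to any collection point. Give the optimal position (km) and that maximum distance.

location 46, max distance 41

The 1-center on a line is the midpoint of the two extreme points: leftmost at 5, rightmost at 87.
Optimal location = (5 + 87)/2 = 46; maximum distance = (87 − 5)/2 = 41.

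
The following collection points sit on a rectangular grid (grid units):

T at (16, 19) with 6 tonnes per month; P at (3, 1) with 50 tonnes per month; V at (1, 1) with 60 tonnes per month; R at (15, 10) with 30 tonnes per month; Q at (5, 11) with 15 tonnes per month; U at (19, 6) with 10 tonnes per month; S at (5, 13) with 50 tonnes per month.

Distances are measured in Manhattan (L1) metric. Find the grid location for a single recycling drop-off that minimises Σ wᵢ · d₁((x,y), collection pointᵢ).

(5, 6)

Manhattan distance separates: Σwᵢ(|x−xᵢ|+|y−yᵢ|) = Σwᵢ|x−xᵢ| + Σwᵢ|y−yᵢ|, so x and y are optimised independently as 1-D weighted medians.
Total weight W = 221; half = 110.5.
x-coordinate, sorted with cumulative weight:
  x=1 (V, w=60) cum 60
  x=3 (P, w=50) cum 110
  x=5 (Q, w=15) cum 125  ← median
  x=5 (S, w=50) cum 175
  x=15 (R, w=30) cum 205
  x=16 (T, w=6) cum 211
  x=19 (U, w=10) cum 221
⇒ x* = 5
y-coordinate, sorted with cumulative weight:
  y=1 (P, w=50) cum 50
  y=1 (V, w=60) cum 110
  y=6 (U, w=10) cum 120  ← median
  y=10 (R, w=30) cum 150
  y=11 (Q, w=15) cum 165
  y=13 (S, w=50) cum 215
  y=19 (T, w=6) cum 221
⇒ y* = 6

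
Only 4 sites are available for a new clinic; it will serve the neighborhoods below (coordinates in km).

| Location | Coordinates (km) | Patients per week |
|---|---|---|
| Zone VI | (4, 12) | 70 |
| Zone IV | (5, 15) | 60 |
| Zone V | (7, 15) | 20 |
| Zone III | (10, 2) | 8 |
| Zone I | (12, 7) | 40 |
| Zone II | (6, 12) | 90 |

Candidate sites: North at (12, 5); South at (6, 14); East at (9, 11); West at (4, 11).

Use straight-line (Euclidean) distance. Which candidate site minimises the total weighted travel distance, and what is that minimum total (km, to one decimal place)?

South, total 961.1 km

Total weighted distance at each candidate:
  North (12, 5): total = 2638.7
  South (6, 14): total = 961.1
  East (9, 11): total = 1342.8
  West (4, 11): total = 1062.9
Minimum is at South with total 961.1 km.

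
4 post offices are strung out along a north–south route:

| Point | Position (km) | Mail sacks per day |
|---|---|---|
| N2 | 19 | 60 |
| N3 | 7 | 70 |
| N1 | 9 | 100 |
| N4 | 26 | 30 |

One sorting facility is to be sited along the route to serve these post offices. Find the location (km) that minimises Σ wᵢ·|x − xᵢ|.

x = 9

For a sum of weighted absolute distances on a line, the optimum is the weighted median (not the mean). Total weight W = 260; half-weight = 130.
Sort by position and accumulate weight:
  km 7 (N3, w=70) → cum 70
  km 9 (N1, w=100) → cum 170  ≥ 130 → median here
  km 19 (N2, w=60) → cum 230
  km 26 (N4, w=30) → cum 260
Optimal location: km 9.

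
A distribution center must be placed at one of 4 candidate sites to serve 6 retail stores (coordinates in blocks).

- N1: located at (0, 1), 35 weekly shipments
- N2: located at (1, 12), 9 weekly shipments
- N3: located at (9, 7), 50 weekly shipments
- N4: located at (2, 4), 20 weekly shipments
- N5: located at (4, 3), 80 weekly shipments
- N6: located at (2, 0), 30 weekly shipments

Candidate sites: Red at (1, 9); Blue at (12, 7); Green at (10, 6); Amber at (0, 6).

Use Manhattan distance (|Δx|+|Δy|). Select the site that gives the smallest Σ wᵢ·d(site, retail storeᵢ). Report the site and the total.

Total weighted distance at each candidate:
  Red (1, 9): total = 1982
  Blue (12, 7): total = 2654
  Green (10, 6): total = 2100
  Amber (0, 6): total = 1618
Minimum is at Amber with total 1618 blocks.

Amber, total 1618 blocks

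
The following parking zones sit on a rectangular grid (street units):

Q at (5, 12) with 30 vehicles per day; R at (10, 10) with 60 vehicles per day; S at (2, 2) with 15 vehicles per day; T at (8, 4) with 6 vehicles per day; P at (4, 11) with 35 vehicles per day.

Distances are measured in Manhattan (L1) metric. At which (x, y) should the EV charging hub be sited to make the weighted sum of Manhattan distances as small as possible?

Manhattan distance separates: Σwᵢ(|x−xᵢ|+|y−yᵢ|) = Σwᵢ|x−xᵢ| + Σwᵢ|y−yᵢ|, so x and y are optimised independently as 1-D weighted medians.
Total weight W = 146; half = 73.
x-coordinate, sorted with cumulative weight:
  x=2 (S, w=15) cum 15
  x=4 (P, w=35) cum 50
  x=5 (Q, w=30) cum 80  ← median
  x=8 (T, w=6) cum 86
  x=10 (R, w=60) cum 146
⇒ x* = 5
y-coordinate, sorted with cumulative weight:
  y=2 (S, w=15) cum 15
  y=4 (T, w=6) cum 21
  y=10 (R, w=60) cum 81  ← median
  y=11 (P, w=35) cum 116
  y=12 (Q, w=30) cum 146
⇒ y* = 10

(5, 10)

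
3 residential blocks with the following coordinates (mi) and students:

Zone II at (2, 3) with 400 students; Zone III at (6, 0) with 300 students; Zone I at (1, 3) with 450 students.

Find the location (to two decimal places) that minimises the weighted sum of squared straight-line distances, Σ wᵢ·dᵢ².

(2.65, 2.22)

The minimiser of Σwᵢ‖p−pᵢ‖² is the weighted centroid p* = (Σwᵢpᵢ)/(Σwᵢ).
Σwᵢ = 1150.
Σwᵢxᵢ = 400·2 + 300·6 + 450·1 = 3050.
Σwᵢyᵢ = 400·3 + 300·0 + 450·3 = 2550.
x* = 3050/1150 = 2.65, y* = 2550/1150 = 2.22.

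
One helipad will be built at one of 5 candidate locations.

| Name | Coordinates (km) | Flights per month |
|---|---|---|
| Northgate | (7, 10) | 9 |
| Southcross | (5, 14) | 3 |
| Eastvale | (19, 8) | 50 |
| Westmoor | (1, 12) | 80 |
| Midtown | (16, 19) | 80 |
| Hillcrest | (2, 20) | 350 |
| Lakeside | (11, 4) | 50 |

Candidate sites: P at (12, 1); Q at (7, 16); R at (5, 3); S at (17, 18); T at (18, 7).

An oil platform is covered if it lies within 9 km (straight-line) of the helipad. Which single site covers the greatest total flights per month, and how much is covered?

Q, covering 442

Coverage radius r = 9 km; a point is covered iff (Δx)²+(Δy)² ≤ 9² = 81.
  P (12, 1): covers {Lakeside} → 50
  Q (7, 16): covers {Northgate, Southcross, Westmoor, Hillcrest} → 442
  R (5, 3): covers {Northgate, Lakeside} → 59
  S (17, 18): covers {Midtown} → 80
  T (18, 7): covers {Eastvale, Lakeside} → 100
Maximum coverage at Q: 442 flights per month.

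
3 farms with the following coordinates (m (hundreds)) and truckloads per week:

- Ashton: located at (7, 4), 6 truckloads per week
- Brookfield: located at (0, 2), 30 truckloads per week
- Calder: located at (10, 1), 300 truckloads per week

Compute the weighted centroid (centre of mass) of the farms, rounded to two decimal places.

(9.05, 1.14)

The minimiser of Σwᵢ‖p−pᵢ‖² is the weighted centroid p* = (Σwᵢpᵢ)/(Σwᵢ).
Σwᵢ = 336.
Σwᵢxᵢ = 6·7 + 30·0 + 300·10 = 3042.
Σwᵢyᵢ = 6·4 + 30·2 + 300·1 = 384.
x* = 3042/336 = 9.05, y* = 384/336 = 1.14.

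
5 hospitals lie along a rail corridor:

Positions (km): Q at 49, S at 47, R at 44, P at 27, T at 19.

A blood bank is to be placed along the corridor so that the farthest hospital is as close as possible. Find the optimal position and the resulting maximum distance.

location 34, max distance 15

The 1-center on a line is the midpoint of the two extreme points: leftmost at 19, rightmost at 49.
Optimal location = (19 + 49)/2 = 34; maximum distance = (49 − 19)/2 = 15.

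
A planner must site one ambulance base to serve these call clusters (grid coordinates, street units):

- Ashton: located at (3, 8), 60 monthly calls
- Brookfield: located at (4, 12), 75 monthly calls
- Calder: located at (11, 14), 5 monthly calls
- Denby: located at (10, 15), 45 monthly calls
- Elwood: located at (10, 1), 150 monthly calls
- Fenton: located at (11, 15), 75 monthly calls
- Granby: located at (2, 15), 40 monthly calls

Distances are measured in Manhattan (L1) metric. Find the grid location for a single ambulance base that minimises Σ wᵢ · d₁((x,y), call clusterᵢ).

Manhattan distance separates: Σwᵢ(|x−xᵢ|+|y−yᵢ|) = Σwᵢ|x−xᵢ| + Σwᵢ|y−yᵢ|, so x and y are optimised independently as 1-D weighted medians.
Total weight W = 450; half = 225.
x-coordinate, sorted with cumulative weight:
  x=2 (Granby, w=40) cum 40
  x=3 (Ashton, w=60) cum 100
  x=4 (Brookfield, w=75) cum 175
  x=10 (Denby, w=45) cum 220
  x=10 (Elwood, w=150) cum 370  ← median
  x=11 (Calder, w=5) cum 375
  x=11 (Fenton, w=75) cum 450
⇒ x* = 10
y-coordinate, sorted with cumulative weight:
  y=1 (Elwood, w=150) cum 150
  y=8 (Ashton, w=60) cum 210
  y=12 (Brookfield, w=75) cum 285  ← median
  y=14 (Calder, w=5) cum 290
  y=15 (Denby, w=45) cum 335
  y=15 (Fenton, w=75) cum 410
  y=15 (Granby, w=40) cum 450
⇒ y* = 12

(10, 12)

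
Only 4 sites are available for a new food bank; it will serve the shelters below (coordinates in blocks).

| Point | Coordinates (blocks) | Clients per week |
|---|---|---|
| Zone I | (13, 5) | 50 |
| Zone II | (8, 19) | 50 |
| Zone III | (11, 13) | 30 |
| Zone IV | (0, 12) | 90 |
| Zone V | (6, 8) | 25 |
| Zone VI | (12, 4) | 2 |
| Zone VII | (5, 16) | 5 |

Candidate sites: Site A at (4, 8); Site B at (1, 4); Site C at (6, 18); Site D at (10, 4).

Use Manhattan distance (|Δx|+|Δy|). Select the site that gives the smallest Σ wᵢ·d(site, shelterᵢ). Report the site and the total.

Site A, total 2549 blocks

Total weighted distance at each candidate:
  Site A (4, 8): total = 2549
  Site B (1, 4): total = 3457
  Site C (6, 18): total = 2835
  Site D (10, 4): total = 3259
Minimum is at Site A with total 2549 blocks.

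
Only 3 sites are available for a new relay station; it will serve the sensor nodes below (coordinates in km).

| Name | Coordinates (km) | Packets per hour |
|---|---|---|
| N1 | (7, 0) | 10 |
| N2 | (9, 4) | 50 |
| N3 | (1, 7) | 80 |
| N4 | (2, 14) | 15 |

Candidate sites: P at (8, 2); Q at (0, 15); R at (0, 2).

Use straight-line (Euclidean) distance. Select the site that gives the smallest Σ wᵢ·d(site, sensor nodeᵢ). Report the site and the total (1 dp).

P, total 1023.6 km

Total weighted distance at each candidate:
  P (8, 2): total = 1023.6
  Q (0, 15): total = 1554.7
  R (0, 2): total = 1124.2
Minimum is at P with total 1023.6 km.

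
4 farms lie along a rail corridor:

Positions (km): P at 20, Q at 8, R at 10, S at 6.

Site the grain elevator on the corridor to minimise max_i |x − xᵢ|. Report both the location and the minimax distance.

location 13, max distance 7

The 1-center on a line is the midpoint of the two extreme points: leftmost at 6, rightmost at 20.
Optimal location = (6 + 20)/2 = 13; maximum distance = (20 − 6)/2 = 7.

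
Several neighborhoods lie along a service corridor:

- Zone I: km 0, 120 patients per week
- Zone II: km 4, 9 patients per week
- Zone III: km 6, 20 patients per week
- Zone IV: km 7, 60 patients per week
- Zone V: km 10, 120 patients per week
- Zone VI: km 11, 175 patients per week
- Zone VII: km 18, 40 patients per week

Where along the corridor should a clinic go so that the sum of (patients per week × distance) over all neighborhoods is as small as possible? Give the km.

x = 10

For a sum of weighted absolute distances on a line, the optimum is the weighted median (not the mean). Total weight W = 544; half-weight = 272.
Sort by position and accumulate weight:
  km 0 (Zone I, w=120) → cum 120
  km 4 (Zone II, w=9) → cum 129
  km 6 (Zone III, w=20) → cum 149
  km 7 (Zone IV, w=60) → cum 209
  km 10 (Zone V, w=120) → cum 329  ≥ 272 → median here
  km 11 (Zone VI, w=175) → cum 504
  km 18 (Zone VII, w=40) → cum 544
Optimal location: km 10.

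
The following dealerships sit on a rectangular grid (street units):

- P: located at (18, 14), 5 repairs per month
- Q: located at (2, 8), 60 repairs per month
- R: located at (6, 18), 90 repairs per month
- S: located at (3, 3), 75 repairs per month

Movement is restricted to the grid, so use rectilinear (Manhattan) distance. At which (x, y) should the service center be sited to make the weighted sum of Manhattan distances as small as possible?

(3, 8)

Manhattan distance separates: Σwᵢ(|x−xᵢ|+|y−yᵢ|) = Σwᵢ|x−xᵢ| + Σwᵢ|y−yᵢ|, so x and y are optimised independently as 1-D weighted medians.
Total weight W = 230; half = 115.
x-coordinate, sorted with cumulative weight:
  x=2 (Q, w=60) cum 60
  x=3 (S, w=75) cum 135  ← median
  x=6 (R, w=90) cum 225
  x=18 (P, w=5) cum 230
⇒ x* = 3
y-coordinate, sorted with cumulative weight:
  y=3 (S, w=75) cum 75
  y=8 (Q, w=60) cum 135  ← median
  y=14 (P, w=5) cum 140
  y=18 (R, w=90) cum 230
⇒ y* = 8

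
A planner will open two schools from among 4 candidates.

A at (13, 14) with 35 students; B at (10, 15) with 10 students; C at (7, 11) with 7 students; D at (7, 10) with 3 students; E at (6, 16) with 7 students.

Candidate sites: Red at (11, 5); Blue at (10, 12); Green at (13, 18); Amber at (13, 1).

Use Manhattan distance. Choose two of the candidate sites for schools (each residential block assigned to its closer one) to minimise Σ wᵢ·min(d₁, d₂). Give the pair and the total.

Evaluate every pair (each demand assigned to the nearer of the two):
  {Blue, Green}: total = 269
  {Red, Blue}: total = 304
  {Blue, Amber}: total = 304
  {Red, Green}: total = 360
  {Green, Amber}: total = 396
  {Red, Amber}: total = 704
Best pair: {Blue, Green} with total 269.

{Blue, Green}, total 269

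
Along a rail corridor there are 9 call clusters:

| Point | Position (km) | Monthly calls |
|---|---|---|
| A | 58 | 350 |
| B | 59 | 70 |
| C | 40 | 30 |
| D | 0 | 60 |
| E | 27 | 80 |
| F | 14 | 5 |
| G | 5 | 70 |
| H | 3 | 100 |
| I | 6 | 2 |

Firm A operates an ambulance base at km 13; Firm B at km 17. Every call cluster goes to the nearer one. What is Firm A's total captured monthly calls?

The indifferent point is the midpoint (13+17)/2 = 15; call clusters left of it (closer to Firm A at 13) go to Firm A, those right go to Firm B.
  D at 0 (w=60) → Firm A
  H at 3 (w=100) → Firm A
  G at 5 (w=70) → Firm A
  I at 6 (w=2) → Firm A
  F at 14 (w=5) → Firm A
  E at 27 (w=80) → Firm B
  C at 40 (w=30) → Firm B
  A at 58 (w=350) → Firm B
  B at 59 (w=70) → Firm B
Firm A captures 237; Firm B captures 530.

237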